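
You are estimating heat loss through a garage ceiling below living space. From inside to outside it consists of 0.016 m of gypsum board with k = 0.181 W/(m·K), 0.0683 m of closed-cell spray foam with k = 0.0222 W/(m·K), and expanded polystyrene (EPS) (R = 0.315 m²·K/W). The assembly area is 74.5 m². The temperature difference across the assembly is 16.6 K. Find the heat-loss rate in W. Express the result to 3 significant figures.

0.016/0.181 = 0.0884
0.0683/0.0222 = 3.077
R_total = 0.0884 + 3.077 + 0.315 = 3.48 m²·K/W
Q = A·ΔT/R = 74.5 × 16.6 / 3.48 = 355.4 W

355 W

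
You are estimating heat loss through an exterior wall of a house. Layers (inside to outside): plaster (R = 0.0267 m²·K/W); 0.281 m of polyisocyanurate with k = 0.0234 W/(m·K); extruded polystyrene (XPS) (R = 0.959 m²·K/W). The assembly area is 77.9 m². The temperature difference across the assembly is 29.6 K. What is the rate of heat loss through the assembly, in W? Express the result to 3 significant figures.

177 W

0.281/0.0234 = 12.01
R_total = 0.0267 + 12.01 + 0.959 = 12.99 m²·K/W
Q = A·ΔT/R = 77.9 × 29.6 / 12.99 = 177.5 W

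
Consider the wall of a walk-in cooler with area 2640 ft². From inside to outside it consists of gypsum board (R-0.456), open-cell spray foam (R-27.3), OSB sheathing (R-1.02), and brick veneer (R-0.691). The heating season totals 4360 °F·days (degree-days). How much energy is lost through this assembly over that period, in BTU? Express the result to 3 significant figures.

9370000 BTU

R_total = 0.456 + 27.3 + 1.02 + 0.691 = 29.47 ft²·°F·h/BTU
E = A × HDD × 24 / R = 2640 × 4360 × 24 / 29.47 = 9375000 BTU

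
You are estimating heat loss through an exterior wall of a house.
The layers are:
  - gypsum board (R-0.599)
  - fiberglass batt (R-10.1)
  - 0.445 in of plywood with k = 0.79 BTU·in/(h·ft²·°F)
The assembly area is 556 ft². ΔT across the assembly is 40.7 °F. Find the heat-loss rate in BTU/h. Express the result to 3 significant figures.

0.445/0.79 = 0.5633
R_total = 0.599 + 10.1 + 0.5633 = 11.26 ft²·°F·h/BTU
Q = A·ΔT/R = 556 × 40.7 / 11.26 = 2009 BTU/h

2010 BTU/h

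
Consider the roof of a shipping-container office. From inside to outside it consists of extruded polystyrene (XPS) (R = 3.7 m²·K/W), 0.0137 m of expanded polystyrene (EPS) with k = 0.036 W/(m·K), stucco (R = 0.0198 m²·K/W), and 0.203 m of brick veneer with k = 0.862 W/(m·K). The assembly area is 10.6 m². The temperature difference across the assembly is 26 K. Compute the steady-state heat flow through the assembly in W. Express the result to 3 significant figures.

0.0137/0.036 = 0.3806
0.203/0.862 = 0.2355
R_total = 3.7 + 0.3806 + 0.0198 + 0.2355 = 4.336 m²·K/W
Q = A·ΔT/R = 10.6 × 26 / 4.336 = 63.56 W

63.6 W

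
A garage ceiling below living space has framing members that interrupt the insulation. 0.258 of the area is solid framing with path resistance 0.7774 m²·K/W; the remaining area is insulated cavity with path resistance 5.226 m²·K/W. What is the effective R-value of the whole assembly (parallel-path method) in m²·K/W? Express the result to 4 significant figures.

2.110 m²·K/W

U_eff = 0.742/5.226 + 0.258/0.7774 = 0.14198 + 0.33188 = 0.47386
R_eff = 1/U_eff = 2.1103 m²·K/W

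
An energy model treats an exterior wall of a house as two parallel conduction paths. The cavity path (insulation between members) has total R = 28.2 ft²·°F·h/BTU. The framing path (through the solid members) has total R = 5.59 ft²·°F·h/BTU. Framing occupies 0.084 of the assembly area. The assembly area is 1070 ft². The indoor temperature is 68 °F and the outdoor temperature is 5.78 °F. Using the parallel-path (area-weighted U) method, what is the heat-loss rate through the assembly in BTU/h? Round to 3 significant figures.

U_eff = 0.916/28.2 + 0.084/5.59 = 0.03248 + 0.01503 = 0.04751
R_eff = 1/U_eff = 21.05 ft²·°F·h/BTU
Q = 1070 × (68 − 5.78) / 21.05 = 3163 BTU/h

3160 BTU/h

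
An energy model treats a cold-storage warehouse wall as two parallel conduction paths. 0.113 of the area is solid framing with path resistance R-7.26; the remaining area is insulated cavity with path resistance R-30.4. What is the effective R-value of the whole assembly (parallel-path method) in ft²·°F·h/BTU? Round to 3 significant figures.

U_eff = 0.887/30.4 + 0.113/7.26 = 0.02918 + 0.01556 = 0.04474
R_eff = 1/U_eff = 22.35 ft²·°F·h/BTU

22.4 ft²·°F·h/BTU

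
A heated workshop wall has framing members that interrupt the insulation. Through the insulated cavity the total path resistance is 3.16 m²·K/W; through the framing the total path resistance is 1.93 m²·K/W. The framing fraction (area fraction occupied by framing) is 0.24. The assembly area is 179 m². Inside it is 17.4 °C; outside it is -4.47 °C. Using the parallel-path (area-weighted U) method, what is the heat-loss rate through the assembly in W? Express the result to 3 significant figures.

1430 W

U_eff = 0.76/3.16 + 0.24/1.93 = 0.2405 + 0.1244 = 0.3649
R_eff = 1/U_eff = 2.741 m²·K/W
Q = 179 × (17.4 − (-4.47)) / 2.741 = 1428 W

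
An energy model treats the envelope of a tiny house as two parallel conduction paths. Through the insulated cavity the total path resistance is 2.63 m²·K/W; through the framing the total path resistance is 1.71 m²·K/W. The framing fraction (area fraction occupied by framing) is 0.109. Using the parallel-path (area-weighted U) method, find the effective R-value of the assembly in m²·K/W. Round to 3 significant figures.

U_eff = 0.891/2.63 + 0.109/1.71 = 0.3388 + 0.06374 = 0.4025
R_eff = 1/U_eff = 2.484 m²·K/W

2.48 m²·K/W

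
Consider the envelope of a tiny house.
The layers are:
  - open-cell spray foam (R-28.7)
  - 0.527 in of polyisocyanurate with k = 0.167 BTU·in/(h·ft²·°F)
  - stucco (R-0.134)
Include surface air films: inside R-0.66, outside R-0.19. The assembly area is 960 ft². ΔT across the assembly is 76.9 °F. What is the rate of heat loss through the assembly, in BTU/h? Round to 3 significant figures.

2250 BTU/h

0.527/0.167 = 3.156
R_total = 0.66 + 28.7 + 3.156 + 0.134 + 0.19 = 32.84 ft²·°F·h/BTU
Q = A·ΔT/R = 960 × 76.9 / 32.84 = 2248 BTU/h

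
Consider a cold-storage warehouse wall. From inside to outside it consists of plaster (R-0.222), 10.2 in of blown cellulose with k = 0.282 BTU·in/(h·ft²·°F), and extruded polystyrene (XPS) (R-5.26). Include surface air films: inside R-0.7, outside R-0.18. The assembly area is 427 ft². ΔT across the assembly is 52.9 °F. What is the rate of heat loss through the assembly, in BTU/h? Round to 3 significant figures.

10.2/0.282 = 36.17
R_total = 0.7 + 0.222 + 36.17 + 5.26 + 0.18 = 42.53 ft²·°F·h/BTU
Q = A·ΔT/R = 427 × 52.9 / 42.53 = 531.1 BTU/h

531 BTU/h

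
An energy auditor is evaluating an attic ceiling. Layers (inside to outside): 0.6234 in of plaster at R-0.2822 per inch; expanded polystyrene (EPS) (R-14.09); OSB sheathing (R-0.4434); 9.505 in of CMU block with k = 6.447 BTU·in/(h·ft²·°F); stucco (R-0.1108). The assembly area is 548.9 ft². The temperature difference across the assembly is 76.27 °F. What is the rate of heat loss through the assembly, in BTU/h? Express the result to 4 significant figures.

2569 BTU/h

0.6234 × 0.2822 = 0.17592
9.505/6.447 = 1.4743
R_total = 0.17592 + 14.09 + 0.4434 + 1.4743 + 0.1108 = 16.294 ft²·°F·h/BTU
Q = A·ΔT/R = 548.9 × 76.27 / 16.294 = 2569.3 BTU/h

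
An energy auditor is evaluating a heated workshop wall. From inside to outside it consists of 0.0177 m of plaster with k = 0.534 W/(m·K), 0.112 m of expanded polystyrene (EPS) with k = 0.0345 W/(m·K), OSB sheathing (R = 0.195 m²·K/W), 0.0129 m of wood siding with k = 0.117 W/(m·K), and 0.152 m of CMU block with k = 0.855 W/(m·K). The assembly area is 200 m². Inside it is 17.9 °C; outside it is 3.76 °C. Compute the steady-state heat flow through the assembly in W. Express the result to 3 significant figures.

0.0177/0.534 = 0.03315
0.112/0.0345 = 3.246
0.0129/0.117 = 0.1103
0.152/0.855 = 0.1778
R_total = 0.03315 + 3.246 + 0.195 + 0.1103 + 0.1778 = 3.763 m²·K/W
Q = A·ΔT/R = 200 × (17.9 − 3.76) / 3.763 = 751.6 W

752 W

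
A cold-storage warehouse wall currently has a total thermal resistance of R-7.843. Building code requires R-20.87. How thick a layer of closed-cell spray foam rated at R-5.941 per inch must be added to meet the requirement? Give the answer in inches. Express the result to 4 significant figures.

ΔR = 20.87 − 7.843 = 13.027 ft²·°F·h/BTU
L = ΔR / (R/in) = 13.027/5.941 = 2.1927 in

2.193 in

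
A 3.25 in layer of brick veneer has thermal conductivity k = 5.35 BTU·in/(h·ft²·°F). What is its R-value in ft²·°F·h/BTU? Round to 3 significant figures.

R = L/k = 3.25/5.35 = 0.6075 ft²·°F·h/BTU

0.607 ft²·°F·h/BTU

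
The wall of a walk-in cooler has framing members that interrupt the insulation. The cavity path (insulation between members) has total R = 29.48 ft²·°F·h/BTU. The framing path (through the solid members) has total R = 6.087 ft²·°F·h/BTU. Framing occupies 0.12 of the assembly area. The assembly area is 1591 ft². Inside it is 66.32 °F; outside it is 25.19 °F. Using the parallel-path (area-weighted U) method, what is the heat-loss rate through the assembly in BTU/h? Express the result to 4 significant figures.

U_eff = 0.88/29.48 + 0.12/6.087 = 0.029851 + 0.019714 = 0.049565
R_eff = 1/U_eff = 20.176 ft²·°F·h/BTU
Q = 1591 × (66.32 − 25.19) / 20.176 = 3243.4 BTU/h

3243 BTU/h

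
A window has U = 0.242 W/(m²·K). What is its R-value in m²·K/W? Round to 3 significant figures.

4.13 m²·K/W

R = 1/U = 1/0.242 = 4.132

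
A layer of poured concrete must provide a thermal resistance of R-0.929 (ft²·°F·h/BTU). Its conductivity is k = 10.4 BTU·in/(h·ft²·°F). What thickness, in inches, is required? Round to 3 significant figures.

L = R × k = 0.929 × 10.4 = 9.662 in

9.66 in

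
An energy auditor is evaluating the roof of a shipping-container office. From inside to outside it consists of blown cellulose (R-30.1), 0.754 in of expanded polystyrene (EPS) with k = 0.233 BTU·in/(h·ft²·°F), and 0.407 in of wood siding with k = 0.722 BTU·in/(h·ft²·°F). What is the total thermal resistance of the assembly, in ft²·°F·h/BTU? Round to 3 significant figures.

33.9 ft²·°F·h/BTU

0.754/0.233 = 3.236
0.407/0.722 = 0.5637
R_total = 30.1 + 3.236 + 0.5637 = 33.9 ft²·°F·h/BTU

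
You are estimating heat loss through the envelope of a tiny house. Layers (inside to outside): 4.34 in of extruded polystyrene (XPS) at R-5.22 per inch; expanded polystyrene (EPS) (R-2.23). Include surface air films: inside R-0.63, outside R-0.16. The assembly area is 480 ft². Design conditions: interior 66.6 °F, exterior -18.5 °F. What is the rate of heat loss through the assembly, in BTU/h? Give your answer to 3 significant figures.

4.34 × 5.22 = 22.65
R_total = 0.63 + 22.65 + 2.23 + 0.16 = 25.67 ft²·°F·h/BTU
Q = A·ΔT/R = 480 × (66.6 − (-18.5)) / 25.67 = 1591 BTU/h

1590 BTU/h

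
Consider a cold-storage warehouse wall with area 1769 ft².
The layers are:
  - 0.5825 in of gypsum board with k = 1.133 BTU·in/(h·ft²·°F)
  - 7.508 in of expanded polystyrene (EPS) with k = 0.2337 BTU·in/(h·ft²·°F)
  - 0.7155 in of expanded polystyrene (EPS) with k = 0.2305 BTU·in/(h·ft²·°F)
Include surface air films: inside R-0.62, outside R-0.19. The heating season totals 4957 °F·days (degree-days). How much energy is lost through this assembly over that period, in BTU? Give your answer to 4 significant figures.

5757000 BTU

0.5825/1.133 = 0.51412
7.508/0.2337 = 32.127
0.7155/0.2305 = 3.1041
R_total = 0.62 + 0.51412 + 32.127 + 3.1041 + 0.19 = 36.555 ft²·°F·h/BTU
E = A × HDD × 24 / R = 1769 × 4957 × 24 / 36.555 = 5757200 BTU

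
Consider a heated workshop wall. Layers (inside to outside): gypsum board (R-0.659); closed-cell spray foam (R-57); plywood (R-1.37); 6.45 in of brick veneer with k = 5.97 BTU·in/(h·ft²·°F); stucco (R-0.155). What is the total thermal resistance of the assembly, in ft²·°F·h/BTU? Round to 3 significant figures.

6.45/5.97 = 1.08
R_total = 0.659 + 57 + 1.37 + 1.08 + 0.155 = 60.26 ft²·°F·h/BTU

60.3 ft²·°F·h/BTU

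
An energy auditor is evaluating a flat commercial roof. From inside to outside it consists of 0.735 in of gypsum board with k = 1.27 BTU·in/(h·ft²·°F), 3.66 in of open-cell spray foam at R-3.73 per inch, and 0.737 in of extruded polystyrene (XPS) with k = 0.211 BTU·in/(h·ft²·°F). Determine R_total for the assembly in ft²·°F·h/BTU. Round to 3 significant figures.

0.735/1.27 = 0.5787
3.66 × 3.73 = 13.65
0.737/0.211 = 3.493
R_total = 0.5787 + 13.65 + 3.493 = 17.72 ft²·°F·h/BTU

17.7 ft²·°F·h/BTU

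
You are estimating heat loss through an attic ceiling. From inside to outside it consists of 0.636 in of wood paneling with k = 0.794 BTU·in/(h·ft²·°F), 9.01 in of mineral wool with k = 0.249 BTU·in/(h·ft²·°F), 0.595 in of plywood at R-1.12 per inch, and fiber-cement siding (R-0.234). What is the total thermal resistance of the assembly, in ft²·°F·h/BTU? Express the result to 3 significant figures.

37.9 ft²·°F·h/BTU

0.636/0.794 = 0.801
9.01/0.249 = 36.18
0.595 × 1.12 = 0.6664
R_total = 0.801 + 36.18 + 0.6664 + 0.234 = 37.89 ft²·°F·h/BTU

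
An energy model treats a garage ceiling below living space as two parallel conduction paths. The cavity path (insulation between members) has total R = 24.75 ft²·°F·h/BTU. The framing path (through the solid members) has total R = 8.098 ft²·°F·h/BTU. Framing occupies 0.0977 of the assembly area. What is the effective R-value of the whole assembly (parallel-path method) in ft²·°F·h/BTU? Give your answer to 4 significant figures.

U_eff = 0.9023/24.75 + 0.0977/8.098 = 0.036457 + 0.012065 = 0.048521
R_eff = 1/U_eff = 20.61 ft²·°F·h/BTU

20.61 ft²·°F·h/BTU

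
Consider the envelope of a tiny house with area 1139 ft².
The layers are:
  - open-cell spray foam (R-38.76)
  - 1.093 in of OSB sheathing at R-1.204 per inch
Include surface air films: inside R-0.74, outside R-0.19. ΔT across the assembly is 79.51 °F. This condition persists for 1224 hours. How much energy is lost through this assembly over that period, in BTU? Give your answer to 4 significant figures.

2703000 BTU

1.093 × 1.204 = 1.316
R_total = 0.74 + 38.76 + 1.316 + 0.19 = 41.006 ft²·°F·h/BTU
Q = 1139 × 79.51 / 41.006 = 2208.5 BTU/h
E = 2208.5 × 1224 = 2703200 BTU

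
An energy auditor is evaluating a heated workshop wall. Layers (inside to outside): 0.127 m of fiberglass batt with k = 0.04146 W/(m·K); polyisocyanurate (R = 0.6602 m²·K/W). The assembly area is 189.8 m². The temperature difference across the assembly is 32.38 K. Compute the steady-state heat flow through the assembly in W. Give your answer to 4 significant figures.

0.127/0.04146 = 3.0632
R_total = 3.0632 + 0.6602 = 3.7234 m²·K/W
Q = A·ΔT/R = 189.8 × 32.38 / 3.7234 = 1650.6 W

1651 W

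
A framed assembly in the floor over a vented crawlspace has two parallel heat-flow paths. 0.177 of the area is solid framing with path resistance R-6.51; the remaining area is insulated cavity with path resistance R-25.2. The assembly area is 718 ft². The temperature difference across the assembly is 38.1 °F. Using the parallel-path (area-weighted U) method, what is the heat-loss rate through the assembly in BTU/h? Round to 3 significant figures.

1640 BTU/h

U_eff = 0.823/25.2 + 0.177/6.51 = 0.03266 + 0.02719 = 0.05985
R_eff = 1/U_eff = 16.71 ft²·°F·h/BTU
Q = 718 × 38.1 / 16.71 = 1637 BTU/h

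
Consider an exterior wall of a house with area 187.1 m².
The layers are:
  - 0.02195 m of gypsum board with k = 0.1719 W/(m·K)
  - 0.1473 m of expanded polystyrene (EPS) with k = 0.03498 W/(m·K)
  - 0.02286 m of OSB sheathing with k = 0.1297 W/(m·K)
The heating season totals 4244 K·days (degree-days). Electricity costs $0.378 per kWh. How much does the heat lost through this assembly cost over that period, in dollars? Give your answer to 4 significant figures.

1596 dollars

0.02195/0.1719 = 0.12769
0.1473/0.03498 = 4.211
0.02286/0.1297 = 0.17625
R_total = 0.12769 + 4.211 + 0.17625 = 4.5149 m²·K/W
E = A × HDD × 24 / R / 1000 = 187.1 × 4244 × 24 / 4.5149 / 1000 = 4221 kWh
Cost = 4221 × 0.378 = $1595.5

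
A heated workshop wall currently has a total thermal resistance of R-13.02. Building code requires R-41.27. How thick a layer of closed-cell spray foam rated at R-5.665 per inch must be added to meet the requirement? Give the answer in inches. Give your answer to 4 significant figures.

4.987 in

ΔR = 41.27 − 13.02 = 28.25 ft²·°F·h/BTU
L = ΔR / (R/in) = 28.25/5.665 = 4.9868 in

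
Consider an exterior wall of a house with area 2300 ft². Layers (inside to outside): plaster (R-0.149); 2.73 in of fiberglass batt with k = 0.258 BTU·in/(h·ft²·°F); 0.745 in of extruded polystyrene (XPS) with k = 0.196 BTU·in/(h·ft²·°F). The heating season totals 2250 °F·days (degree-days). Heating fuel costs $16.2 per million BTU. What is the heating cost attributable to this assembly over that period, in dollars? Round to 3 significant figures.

138 dollars

2.73/0.258 = 10.58
0.745/0.196 = 3.801
R_total = 0.149 + 10.58 + 3.801 = 14.53 ft²·°F·h/BTU
E = A × HDD × 24 / R = 2300 × 2250 × 24 / 14.53 = 8547000 BTU
Cost = 8547000/10⁶ × 16.2 = $138.5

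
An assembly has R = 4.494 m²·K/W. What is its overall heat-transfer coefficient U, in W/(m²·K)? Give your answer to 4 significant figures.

U = 1/R = 1/4.494 = 0.22252

0.2225 W/(m²·K)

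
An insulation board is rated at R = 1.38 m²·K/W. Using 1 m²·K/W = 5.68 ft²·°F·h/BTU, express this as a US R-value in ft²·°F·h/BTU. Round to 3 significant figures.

R_US = 1.38 × 5.68 = 7.838

7.84 ft²·°F·h/BTU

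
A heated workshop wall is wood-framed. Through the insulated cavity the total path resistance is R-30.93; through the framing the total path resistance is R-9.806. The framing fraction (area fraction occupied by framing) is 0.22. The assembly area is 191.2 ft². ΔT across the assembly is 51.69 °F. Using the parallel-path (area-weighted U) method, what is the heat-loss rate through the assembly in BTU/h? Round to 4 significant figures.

U_eff = 0.78/30.93 + 0.22/9.806 = 0.025218 + 0.022435 = 0.047653
R_eff = 1/U_eff = 20.985 ft²·°F·h/BTU
Q = 191.2 × 51.69 / 20.985 = 470.97 BTU/h

471.0 BTU/h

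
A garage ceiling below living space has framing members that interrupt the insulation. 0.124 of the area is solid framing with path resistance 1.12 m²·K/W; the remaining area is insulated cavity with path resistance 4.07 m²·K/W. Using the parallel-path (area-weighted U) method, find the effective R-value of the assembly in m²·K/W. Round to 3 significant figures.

3.07 m²·K/W

U_eff = 0.876/4.07 + 0.124/1.12 = 0.2152 + 0.1107 = 0.3259
R_eff = 1/U_eff = 3.068 m²·K/W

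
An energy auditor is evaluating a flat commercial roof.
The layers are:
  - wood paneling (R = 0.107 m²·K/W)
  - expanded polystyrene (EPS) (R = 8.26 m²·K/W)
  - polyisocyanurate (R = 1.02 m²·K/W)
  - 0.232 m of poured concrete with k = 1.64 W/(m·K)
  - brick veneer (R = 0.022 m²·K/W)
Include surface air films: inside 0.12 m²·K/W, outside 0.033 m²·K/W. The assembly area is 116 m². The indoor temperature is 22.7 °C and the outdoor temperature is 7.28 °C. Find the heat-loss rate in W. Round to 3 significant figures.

184 W

0.232/1.64 = 0.1415
R_total = 0.12 + 0.107 + 8.26 + 1.02 + 0.1415 + 0.022 + 0.033 = 9.703 m²·K/W
Q = A·ΔT/R = 116 × (22.7 − 7.28) / 9.703 = 184.3 W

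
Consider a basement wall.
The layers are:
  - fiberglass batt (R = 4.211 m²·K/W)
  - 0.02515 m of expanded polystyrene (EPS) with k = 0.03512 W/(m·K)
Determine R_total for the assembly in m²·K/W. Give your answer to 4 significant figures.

0.02515/0.03512 = 0.71612
R_total = 4.211 + 0.71612 = 4.9271 m²·K/W

4.927 m²·K/W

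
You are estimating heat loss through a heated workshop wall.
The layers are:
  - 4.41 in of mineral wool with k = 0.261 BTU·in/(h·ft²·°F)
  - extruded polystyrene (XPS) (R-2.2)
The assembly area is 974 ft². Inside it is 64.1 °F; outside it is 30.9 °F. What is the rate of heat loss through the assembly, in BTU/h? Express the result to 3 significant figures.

4.41/0.261 = 16.9
R_total = 16.9 + 2.2 = 19.1 ft²·°F·h/BTU
Q = A·ΔT/R = 974 × (64.1 − 30.9) / 19.1 = 1693 BTU/h

1690 BTU/h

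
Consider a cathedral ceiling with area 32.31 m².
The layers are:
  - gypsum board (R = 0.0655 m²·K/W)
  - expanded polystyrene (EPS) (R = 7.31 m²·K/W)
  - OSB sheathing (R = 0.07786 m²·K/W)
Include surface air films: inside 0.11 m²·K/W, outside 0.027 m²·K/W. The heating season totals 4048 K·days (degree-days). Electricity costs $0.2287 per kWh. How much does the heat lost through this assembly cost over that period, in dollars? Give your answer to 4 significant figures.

94.58 dollars

R_total = 0.11 + 0.0655 + 7.31 + 0.07786 + 0.027 = 7.5904 m²·K/W
E = A × HDD × 24 / R / 1000 = 32.31 × 4048 × 24 / 7.5904 / 1000 = 413.55 kWh
Cost = 413.55 × 0.2287 = $94.579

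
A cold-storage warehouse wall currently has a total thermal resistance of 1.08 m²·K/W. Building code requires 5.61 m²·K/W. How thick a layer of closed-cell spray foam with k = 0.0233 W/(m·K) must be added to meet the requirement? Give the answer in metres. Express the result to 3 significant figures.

ΔR = 5.61 − 1.08 = 4.53 m²·K/W
L = ΔR × k = 4.53 × 0.0233 = 0.1055 m

0.106 m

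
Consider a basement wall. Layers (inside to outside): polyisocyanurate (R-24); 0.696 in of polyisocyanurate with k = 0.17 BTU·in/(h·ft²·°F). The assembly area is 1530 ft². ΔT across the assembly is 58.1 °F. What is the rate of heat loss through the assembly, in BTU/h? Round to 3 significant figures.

3160 BTU/h

0.696/0.17 = 4.094
R_total = 24 + 4.094 = 28.09 ft²·°F·h/BTU
Q = A·ΔT/R = 1530 × 58.1 / 28.09 = 3164 BTU/h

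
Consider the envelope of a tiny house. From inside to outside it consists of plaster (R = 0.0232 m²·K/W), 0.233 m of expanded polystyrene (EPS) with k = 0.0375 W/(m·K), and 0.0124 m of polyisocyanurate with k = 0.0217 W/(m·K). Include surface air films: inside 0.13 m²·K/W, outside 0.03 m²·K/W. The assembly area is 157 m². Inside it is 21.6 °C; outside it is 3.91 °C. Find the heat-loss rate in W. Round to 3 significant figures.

0.233/0.0375 = 6.213
0.0124/0.0217 = 0.5714
R_total = 0.13 + 0.0232 + 6.213 + 0.5714 + 0.03 = 6.968 m²·K/W
Q = A·ΔT/R = 157 × (21.6 − 3.91) / 6.968 = 398.6 W

399 W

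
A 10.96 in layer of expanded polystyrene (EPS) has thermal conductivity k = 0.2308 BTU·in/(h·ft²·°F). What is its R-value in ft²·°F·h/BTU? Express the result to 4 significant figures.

R = L/k = 10.96/0.2308 = 47.487 ft²·°F·h/BTU

47.49 ft²·°F·h/BTU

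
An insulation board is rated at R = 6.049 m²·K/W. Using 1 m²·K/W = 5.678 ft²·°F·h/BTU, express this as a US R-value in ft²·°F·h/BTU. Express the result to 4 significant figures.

R_US = 6.049 × 5.678 = 34.346

34.35 ft²·°F·h/BTU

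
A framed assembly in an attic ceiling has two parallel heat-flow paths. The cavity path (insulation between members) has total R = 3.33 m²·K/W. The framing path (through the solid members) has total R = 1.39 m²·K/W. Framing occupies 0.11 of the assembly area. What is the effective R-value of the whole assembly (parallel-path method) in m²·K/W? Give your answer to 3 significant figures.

2.89 m²·K/W

U_eff = 0.89/3.33 + 0.11/1.39 = 0.2673 + 0.07914 = 0.3464
R_eff = 1/U_eff = 2.887 m²·K/W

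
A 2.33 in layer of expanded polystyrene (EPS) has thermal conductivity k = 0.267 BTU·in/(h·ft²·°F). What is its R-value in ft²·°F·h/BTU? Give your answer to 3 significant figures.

8.73 ft²·°F·h/BTU

R = L/k = 2.33/0.267 = 8.727 ft²·°F·h/BTU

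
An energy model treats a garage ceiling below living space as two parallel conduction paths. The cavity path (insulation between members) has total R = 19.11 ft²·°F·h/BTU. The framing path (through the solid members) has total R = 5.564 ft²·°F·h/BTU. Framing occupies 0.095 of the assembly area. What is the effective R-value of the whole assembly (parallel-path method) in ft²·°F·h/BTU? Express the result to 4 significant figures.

U_eff = 0.905/19.11 + 0.095/5.564 = 0.047357 + 0.017074 = 0.064431
R_eff = 1/U_eff = 15.52 ft²·°F·h/BTU

15.52 ft²·°F·h/BTU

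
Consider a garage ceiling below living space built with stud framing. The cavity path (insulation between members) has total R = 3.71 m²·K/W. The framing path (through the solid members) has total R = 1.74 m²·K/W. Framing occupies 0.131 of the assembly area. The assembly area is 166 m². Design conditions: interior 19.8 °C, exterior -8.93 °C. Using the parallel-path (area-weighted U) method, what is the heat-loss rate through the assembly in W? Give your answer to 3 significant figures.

1480 W

U_eff = 0.869/3.71 + 0.131/1.74 = 0.2342 + 0.07529 = 0.3095
R_eff = 1/U_eff = 3.231 m²·K/W
Q = 166 × (19.8 − (-8.93)) / 3.231 = 1476 W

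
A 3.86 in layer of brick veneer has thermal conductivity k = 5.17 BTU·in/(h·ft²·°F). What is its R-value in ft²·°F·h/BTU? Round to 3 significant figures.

0.747 ft²·°F·h/BTU

R = L/k = 3.86/5.17 = 0.7466 ft²·°F·h/BTU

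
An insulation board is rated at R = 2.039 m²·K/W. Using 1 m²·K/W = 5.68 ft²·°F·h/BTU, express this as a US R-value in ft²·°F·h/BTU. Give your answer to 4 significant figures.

R_US = 2.039 × 5.68 = 11.582

11.58 ft²·°F·h/BTU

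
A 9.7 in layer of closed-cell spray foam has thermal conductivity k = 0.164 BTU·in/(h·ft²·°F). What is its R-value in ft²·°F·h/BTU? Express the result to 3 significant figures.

R = L/k = 9.7/0.164 = 59.15 ft²·°F·h/BTU

59.1 ft²·°F·h/BTU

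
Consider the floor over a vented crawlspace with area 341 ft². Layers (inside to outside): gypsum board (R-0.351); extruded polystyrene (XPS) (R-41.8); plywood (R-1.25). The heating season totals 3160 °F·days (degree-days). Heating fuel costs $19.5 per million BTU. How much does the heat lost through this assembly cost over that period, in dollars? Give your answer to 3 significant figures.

11.6 dollars

R_total = 0.351 + 41.8 + 1.25 = 43.4 ft²·°F·h/BTU
E = A × HDD × 24 / R = 341 × 3160 × 24 / 43.4 = 595900 BTU
Cost = 595900/10⁶ × 19.5 = $11.62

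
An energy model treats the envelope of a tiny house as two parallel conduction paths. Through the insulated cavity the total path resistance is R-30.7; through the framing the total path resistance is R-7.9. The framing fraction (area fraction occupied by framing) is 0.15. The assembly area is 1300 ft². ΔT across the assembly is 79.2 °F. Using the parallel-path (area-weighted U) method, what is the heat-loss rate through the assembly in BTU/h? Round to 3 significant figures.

4810 BTU/h

U_eff = 0.85/30.7 + 0.15/7.9 = 0.02769 + 0.01899 = 0.04667
R_eff = 1/U_eff = 21.42 ft²·°F·h/BTU
Q = 1300 × 79.2 / 21.42 = 4806 BTU/h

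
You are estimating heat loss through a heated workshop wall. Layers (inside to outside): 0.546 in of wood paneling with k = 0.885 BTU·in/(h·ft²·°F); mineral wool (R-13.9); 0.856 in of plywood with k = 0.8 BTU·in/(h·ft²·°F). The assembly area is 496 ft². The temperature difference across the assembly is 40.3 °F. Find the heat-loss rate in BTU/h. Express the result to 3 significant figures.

0.546/0.885 = 0.6169
0.856/0.8 = 1.07
R_total = 0.6169 + 13.9 + 1.07 = 15.59 ft²·°F·h/BTU
Q = A·ΔT/R = 496 × 40.3 / 15.59 = 1282 BTU/h

1280 BTU/h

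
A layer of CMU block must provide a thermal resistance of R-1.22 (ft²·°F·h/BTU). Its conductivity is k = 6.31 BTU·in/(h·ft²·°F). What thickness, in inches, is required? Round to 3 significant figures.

L = R × k = 1.22 × 6.31 = 7.698 in

7.70 in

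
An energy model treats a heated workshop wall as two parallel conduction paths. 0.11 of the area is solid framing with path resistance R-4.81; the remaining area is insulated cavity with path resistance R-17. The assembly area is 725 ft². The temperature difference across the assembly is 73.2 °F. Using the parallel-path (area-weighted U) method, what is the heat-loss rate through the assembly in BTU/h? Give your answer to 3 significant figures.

3990 BTU/h

U_eff = 0.89/17 + 0.11/4.81 = 0.05235 + 0.02287 = 0.07522
R_eff = 1/U_eff = 13.29 ft²·°F·h/BTU
Q = 725 × 73.2 / 13.29 = 3992 BTU/h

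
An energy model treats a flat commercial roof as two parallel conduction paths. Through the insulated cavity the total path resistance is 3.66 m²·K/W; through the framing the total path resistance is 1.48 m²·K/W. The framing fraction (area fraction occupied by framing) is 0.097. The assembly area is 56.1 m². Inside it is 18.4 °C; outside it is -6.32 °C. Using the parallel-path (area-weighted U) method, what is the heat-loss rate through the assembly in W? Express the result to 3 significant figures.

U_eff = 0.903/3.66 + 0.097/1.48 = 0.2467 + 0.06554 = 0.3123
R_eff = 1/U_eff = 3.202 m²·K/W
Q = 56.1 × (18.4 − (-6.32)) / 3.202 = 433 W

433 W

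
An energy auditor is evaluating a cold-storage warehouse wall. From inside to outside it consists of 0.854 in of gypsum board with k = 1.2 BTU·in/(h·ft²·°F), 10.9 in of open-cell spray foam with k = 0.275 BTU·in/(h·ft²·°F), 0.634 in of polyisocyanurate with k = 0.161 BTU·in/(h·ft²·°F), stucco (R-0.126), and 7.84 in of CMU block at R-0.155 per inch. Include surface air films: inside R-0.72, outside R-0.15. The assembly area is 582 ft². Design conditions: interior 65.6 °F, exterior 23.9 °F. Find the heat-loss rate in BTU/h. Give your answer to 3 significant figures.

0.854/1.2 = 0.7117
10.9/0.275 = 39.64
0.634/0.161 = 3.938
7.84 × 0.155 = 1.215
R_total = 0.72 + 0.7117 + 39.64 + 3.938 + 0.126 + 1.215 + 0.15 = 46.5 ft²·°F·h/BTU
Q = A·ΔT/R = 582 × (65.6 − 23.9) / 46.5 = 522 BTU/h

522 BTU/h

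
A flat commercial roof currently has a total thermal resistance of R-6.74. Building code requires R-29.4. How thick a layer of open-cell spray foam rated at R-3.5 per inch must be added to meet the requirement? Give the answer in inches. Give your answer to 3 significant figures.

ΔR = 29.4 − 6.74 = 22.66 ft²·°F·h/BTU
L = ΔR / (R/in) = 22.66/3.5 = 6.474 in

6.47 in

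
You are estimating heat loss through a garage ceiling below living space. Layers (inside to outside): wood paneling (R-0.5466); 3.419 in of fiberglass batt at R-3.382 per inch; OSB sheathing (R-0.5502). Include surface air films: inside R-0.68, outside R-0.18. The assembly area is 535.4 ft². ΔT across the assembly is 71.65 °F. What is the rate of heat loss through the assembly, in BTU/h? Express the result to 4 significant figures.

3.419 × 3.382 = 11.563
R_total = 0.68 + 0.5466 + 11.563 + 0.5502 + 0.18 = 13.52 ft²·°F·h/BTU
Q = A·ΔT/R = 535.4 × 71.65 / 13.52 = 2837.4 BTU/h

2837 BTU/h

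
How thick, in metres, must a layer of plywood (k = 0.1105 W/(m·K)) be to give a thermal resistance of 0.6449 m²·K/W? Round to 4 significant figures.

0.07126 m

L = R·k = 0.6449 × 0.1105 = 0.071261 m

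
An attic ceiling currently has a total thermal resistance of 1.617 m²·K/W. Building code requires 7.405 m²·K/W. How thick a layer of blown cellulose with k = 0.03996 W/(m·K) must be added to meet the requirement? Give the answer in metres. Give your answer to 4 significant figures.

ΔR = 7.405 − 1.617 = 5.788 m²·K/W
L = ΔR × k = 5.788 × 0.03996 = 0.23129 m

0.2313 m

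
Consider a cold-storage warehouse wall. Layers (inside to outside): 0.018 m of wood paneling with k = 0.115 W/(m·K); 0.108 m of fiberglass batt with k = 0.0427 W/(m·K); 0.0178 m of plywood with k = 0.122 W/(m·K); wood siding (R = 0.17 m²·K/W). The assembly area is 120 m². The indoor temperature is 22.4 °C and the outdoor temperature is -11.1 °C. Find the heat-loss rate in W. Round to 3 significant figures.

0.018/0.115 = 0.1565
0.108/0.0427 = 2.529
0.0178/0.122 = 0.1459
R_total = 0.1565 + 2.529 + 0.1459 + 0.17 = 3.002 m²·K/W
Q = A·ΔT/R = 120 × (22.4 − (-11.1)) / 3.002 = 1339 W

1340 W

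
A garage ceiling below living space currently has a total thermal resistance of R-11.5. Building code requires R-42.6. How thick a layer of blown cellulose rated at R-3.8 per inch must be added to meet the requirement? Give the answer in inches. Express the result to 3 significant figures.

8.18 in

ΔR = 42.6 − 11.5 = 31.1 ft²·°F·h/BTU
L = ΔR / (R/in) = 31.1/3.8 = 8.184 in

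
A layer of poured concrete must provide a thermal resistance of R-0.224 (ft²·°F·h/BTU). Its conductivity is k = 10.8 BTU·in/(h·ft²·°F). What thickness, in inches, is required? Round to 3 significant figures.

2.42 in

L = R × k = 0.224 × 10.8 = 2.419 in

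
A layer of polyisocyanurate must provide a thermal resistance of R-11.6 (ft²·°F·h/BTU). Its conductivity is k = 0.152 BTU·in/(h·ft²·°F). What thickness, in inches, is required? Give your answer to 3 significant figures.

L = R × k = 11.6 × 0.152 = 1.763 in

1.76 in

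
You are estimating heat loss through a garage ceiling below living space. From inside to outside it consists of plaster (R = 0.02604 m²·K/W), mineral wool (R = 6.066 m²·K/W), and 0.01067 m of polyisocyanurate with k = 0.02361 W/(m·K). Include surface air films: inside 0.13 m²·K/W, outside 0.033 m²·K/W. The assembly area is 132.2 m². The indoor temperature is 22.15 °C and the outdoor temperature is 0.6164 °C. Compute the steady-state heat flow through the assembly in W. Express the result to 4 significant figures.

0.01067/0.02361 = 0.45193
R_total = 0.13 + 0.02604 + 6.066 + 0.45193 + 0.033 = 6.707 m²·K/W
Q = A·ΔT/R = 132.2 × (22.15 − 0.6164) / 6.707 = 424.45 W

424.4 W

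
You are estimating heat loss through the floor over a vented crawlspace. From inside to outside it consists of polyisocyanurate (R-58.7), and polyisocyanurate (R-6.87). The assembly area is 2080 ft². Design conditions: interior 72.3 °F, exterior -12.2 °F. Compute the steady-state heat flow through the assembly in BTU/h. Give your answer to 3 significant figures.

2680 BTU/h

R_total = 58.7 + 6.87 = 65.57 ft²·°F·h/BTU
Q = A·ΔT/R = 2080 × (72.3 − (-12.2)) / 65.57 = 2680 BTU/h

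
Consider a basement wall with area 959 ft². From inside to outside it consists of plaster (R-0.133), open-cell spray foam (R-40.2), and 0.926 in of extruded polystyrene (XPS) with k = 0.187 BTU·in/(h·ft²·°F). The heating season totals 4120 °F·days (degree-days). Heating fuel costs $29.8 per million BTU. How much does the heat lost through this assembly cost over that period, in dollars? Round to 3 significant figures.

0.926/0.187 = 4.952
R_total = 0.133 + 40.2 + 4.952 = 45.28 ft²·°F·h/BTU
E = A × HDD × 24 / R = 959 × 4120 × 24 / 45.28 = 2094000 BTU
Cost = 2094000/10⁶ × 29.8 = $62.4

62.4 dollars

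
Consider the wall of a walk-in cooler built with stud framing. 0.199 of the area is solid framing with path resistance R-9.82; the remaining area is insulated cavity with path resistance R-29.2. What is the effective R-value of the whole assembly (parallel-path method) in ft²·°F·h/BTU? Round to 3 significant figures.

U_eff = 0.801/29.2 + 0.199/9.82 = 0.02743 + 0.02026 = 0.0477
R_eff = 1/U_eff = 20.97 ft²·°F·h/BTU

21.0 ft²·°F·h/BTU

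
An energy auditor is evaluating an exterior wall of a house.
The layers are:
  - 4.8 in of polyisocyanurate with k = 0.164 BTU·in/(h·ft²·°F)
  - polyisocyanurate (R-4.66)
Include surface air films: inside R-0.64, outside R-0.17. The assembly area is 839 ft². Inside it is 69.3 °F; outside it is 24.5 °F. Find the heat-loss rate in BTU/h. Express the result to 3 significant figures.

4.8/0.164 = 29.27
R_total = 0.64 + 29.27 + 4.66 + 0.17 = 34.74 ft²·°F·h/BTU
Q = A·ΔT/R = 839 × (69.3 − 24.5) / 34.74 = 1082 BTU/h

1080 BTU/h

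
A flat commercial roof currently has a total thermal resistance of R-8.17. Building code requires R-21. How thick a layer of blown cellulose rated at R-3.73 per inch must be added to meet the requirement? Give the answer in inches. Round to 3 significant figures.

3.44 in

ΔR = 21 − 8.17 = 12.83 ft²·°F·h/BTU
L = ΔR / (R/in) = 12.83/3.73 = 3.44 in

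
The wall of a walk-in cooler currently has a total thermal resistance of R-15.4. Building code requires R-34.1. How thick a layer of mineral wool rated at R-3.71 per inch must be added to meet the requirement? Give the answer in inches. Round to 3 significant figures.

5.04 in

ΔR = 34.1 − 15.4 = 18.7 ft²·°F·h/BTU
L = ΔR / (R/in) = 18.7/3.71 = 5.04 in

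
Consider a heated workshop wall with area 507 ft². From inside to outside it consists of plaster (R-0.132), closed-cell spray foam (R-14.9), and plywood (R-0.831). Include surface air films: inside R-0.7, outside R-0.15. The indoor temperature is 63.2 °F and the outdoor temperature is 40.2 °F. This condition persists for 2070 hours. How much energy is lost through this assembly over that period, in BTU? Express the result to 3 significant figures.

1440000 BTU

R_total = 0.7 + 0.132 + 14.9 + 0.831 + 0.15 = 16.71 ft²·°F·h/BTU
Q = 507 × (63.2 − 40.2) / 16.71 = 697.7 BTU/h
E = 697.7 × 2070 = 1444000 BTU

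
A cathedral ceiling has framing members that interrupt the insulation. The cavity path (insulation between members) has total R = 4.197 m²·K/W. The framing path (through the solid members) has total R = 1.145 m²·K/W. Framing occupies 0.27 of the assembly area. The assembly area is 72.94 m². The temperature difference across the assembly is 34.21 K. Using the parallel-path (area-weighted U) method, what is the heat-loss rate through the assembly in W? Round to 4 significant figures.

1022 W

U_eff = 0.73/4.197 + 0.27/1.145 = 0.17393 + 0.23581 = 0.40974
R_eff = 1/U_eff = 2.4406 m²·K/W
Q = 72.94 × 34.21 / 2.4406 = 1022.4 W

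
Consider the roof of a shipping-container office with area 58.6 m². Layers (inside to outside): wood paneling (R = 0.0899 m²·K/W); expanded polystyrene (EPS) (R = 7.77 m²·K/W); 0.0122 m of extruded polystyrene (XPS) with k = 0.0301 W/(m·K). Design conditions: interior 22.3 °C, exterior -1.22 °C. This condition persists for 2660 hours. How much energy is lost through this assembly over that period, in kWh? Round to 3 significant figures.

444 kWh

0.0122/0.0301 = 0.4053
R_total = 0.0899 + 7.77 + 0.4053 = 8.265 m²·K/W
Q = 58.6 × (22.3 − (-1.22)) / 8.265 = 166.8 W
E = 166.8 W × 2660 h / 1000 = 443.6 kWh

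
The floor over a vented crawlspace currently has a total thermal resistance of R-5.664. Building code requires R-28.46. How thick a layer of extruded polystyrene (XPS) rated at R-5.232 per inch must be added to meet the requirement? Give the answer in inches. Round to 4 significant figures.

ΔR = 28.46 − 5.664 = 22.796 ft²·°F·h/BTU
L = ΔR / (R/in) = 22.796/5.232 = 4.357 in

4.357 in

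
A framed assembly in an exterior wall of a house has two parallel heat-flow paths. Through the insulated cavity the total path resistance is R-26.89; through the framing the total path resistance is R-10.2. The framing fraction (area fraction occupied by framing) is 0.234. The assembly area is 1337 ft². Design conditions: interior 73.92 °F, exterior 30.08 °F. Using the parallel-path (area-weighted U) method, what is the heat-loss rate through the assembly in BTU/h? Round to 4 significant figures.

3014 BTU/h

U_eff = 0.766/26.89 + 0.234/10.2 = 0.028486 + 0.022941 = 0.051428
R_eff = 1/U_eff = 19.445 ft²·°F·h/BTU
Q = 1337 × (73.92 − 30.08) / 19.445 = 3014.4 BTU/h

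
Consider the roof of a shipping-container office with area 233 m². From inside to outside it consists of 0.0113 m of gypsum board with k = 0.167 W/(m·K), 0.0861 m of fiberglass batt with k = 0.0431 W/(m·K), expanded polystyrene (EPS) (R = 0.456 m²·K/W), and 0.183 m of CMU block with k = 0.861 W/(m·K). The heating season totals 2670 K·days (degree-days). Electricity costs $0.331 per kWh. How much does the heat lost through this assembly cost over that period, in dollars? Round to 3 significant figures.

0.0113/0.167 = 0.06766
0.0861/0.0431 = 1.998
0.183/0.861 = 0.2125
R_total = 0.06766 + 1.998 + 0.456 + 0.2125 = 2.734 m²·K/W
E = A × HDD × 24 / R / 1000 = 233 × 2670 × 24 / 2.734 / 1000 = 5461 kWh
Cost = 5461 × 0.331 = $1808

1810 dollars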